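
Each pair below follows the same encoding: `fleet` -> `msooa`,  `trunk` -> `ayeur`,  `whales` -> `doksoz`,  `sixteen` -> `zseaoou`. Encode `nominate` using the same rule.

uytsukao

The rule splits by letter class: vowels +10, consonants +7.
Applying it to nominate: n(cons)+7=u, o(vowel)+10=y, m(cons)+7=t, i(vowel)+10=s, n(cons)+7=u, a(vowel)+10=k, t(cons)+7=a, e(vowel)+10=o.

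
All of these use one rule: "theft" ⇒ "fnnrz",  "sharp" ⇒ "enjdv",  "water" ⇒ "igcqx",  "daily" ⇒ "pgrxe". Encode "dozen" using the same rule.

puiqt

Shifts by position in theft: pos 0: t→f (+12), pos 1: h→n (+6), pos 2: e→n (+9), pos 3: f→r (+12), pos 4: t→z (+6) — repeating every 3. The shifts repeat in a cycle of length 3: positions 0,1,… shift by +12, +6, +9, then the pattern repeats.
Applying it to dozen: d+12=p, o+6=u, z+9=i, e+12=q, n+6=t.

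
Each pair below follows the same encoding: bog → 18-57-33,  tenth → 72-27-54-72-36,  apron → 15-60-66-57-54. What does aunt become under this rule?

15-75-54-72

The formula is n = 3×(alphabet index, a=1) + 12.
On aunt: a=1→15, u=21→75, n=14→54, t=20→72.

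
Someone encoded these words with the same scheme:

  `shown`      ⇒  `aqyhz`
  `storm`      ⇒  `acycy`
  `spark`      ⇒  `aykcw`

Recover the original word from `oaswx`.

In shown: s→a is +8, h→q is +9, o→y is +10, w→h is +11 — the shift increases by 1 each position. Each letter shifts forward by (position + 8), i.e. 8, 9, 10, … — the shift grows by one for each successive letter.
Reversing it on oaswx: o−8=g, a−9=r, s−10=i, w−11=l, x−12=l.

grill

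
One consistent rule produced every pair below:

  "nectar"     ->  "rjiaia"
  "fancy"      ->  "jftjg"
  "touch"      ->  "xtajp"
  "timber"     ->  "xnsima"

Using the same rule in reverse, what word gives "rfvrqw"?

napkin

The shift increases by 1 at each position, starting from +4: 4, 5, 6, ….
Undoing it on rfvrqw: r−4=n, f−5=a, v−6=p, r−7=k, q−8=i, w−9=n.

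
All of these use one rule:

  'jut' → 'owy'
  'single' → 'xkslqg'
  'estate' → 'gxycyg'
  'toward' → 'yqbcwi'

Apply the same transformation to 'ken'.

pgs

The shift depends on letter class: consonant j→o is +5, but vowel u→w is +2. Two shifts are in play — +2 for a/e/i/o/u, +5 for every other letter.
For ken: k(cons)+5=p, e(vowel)+2=g, n(cons)+5=s.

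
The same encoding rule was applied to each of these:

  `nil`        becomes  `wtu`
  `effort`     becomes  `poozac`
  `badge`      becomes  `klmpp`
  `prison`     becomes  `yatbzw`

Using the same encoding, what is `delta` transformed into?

The rule splits by letter class: vowels +11, consonants +9.
On delta: d(cons)+9=m, e(vowel)+11=p, l(cons)+9=u, t(cons)+9=c, a(vowel)+11=l.

mpucl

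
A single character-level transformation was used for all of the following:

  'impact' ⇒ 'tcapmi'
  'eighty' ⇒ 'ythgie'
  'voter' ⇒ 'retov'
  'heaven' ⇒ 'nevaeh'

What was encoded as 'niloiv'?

violin

It's just the letters in reverse order.
Reversing it on niloiv: then reverse → violin.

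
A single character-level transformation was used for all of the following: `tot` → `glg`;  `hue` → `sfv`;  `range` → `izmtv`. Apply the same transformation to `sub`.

hfy

Each pair mirrors across the alphabet (t↔g, o↔l, t↔g): positions sum to 25. Letters are reflected about the middle of the alphabet (position → 25−position): Atbash.
For sub: s↔h, u↔f, b↔y.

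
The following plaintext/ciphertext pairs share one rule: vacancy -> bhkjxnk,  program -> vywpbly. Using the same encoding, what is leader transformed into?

In vacancy: v→b is +6, a→h is +7, c→k is +8, a→j is +9 — the shift increases by 1 each position. Letter i (0-indexed) is shifted by i+6, so successive shifts are 6, 7, 8, ….
For leader: l+6=r, e+7=l, a+8=i, d+9=m, e+10=o, r+11=c.

rlimoc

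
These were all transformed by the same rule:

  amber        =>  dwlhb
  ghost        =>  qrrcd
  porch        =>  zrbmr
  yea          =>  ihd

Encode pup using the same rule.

Two shifts are in play — +3 for a/e/i/o/u, +10 for every other letter.
On pup: p(cons)+10=z, u(vowel)+3=x, p(cons)+10=z.

zxz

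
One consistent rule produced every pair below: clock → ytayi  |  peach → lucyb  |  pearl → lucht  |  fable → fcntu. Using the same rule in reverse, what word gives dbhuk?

c(2)→y(24) and l(11)→t(19) fit y≡11x+2 (mod 26); the inverse of 11 mod 26 is 19. Treating letters as 0–25, the rule is x ↦ 11x + 2 (mod 26).
Decoding dbhuk: d(3)→19·(3−2)≡19=t; b(1)→19·(1−2)≡7=h; h(7)→19·(7−2)≡17=r; u(20)→19·(20−2)≡4=e; k(10)→19·(10−2)≡22=w (all mod 26).

threw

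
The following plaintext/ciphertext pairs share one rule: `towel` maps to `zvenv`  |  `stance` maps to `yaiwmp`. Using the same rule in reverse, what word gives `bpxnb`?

In towel: t→z is +6, o→v is +7, w→e is +8, e→n is +9 — the shift increases by 1 each position. The shift increases by 1 at each position, starting from +6: 6, 7, 8, ….
Reversing it on bpxnb: b−6=v, p−7=i, x−8=p, n−9=e, b−10=r.

viper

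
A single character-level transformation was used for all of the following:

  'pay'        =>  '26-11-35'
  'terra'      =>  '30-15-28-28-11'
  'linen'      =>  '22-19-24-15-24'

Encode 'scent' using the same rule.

29-13-15-24-30

p is letter #16 and maps to 26: an offset of 10. Letters become their 1-based position plus 10 (so a→11, b→12, …).
On scent: s=19→29, c=3→13, e=5→15, n=14→24, t=20→30.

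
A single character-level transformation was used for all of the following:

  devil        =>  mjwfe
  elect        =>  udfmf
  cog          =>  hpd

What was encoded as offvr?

queen

Two steps: reverse the string, then apply a Caesar shift of +1.
Undoing it on offvr: shift back: o−1=n, f−1=e, f−1=e, v−1=u, r−1=q → neeuq; then reverse → queen.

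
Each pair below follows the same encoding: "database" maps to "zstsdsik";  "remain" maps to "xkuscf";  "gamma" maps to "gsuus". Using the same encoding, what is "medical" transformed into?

ukzcosj

This is an affine cipher: with a=0,…,z=25, each position x becomes (11x+18) mod 26.
Applying it to medical: m(12)→11·12+18≡20=u; e(4)→11·4+18≡10=k; d(3)→11·3+18≡25=z; i(8)→11·8+18≡2=c; c(2)→11·2+18≡14=o; a(0)→11·0+18≡18=s; l(11)→11·11+18≡9=j (all mod 26).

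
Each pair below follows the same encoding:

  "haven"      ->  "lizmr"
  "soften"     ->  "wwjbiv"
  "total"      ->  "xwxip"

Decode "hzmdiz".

driver

Shifts by position in haven: pos 0: h→l (+4), pos 1: a→i (+8), pos 2: v→z (+4), pos 3: e→m (+8) — repeating every 2. It's a Vigenère-style cipher with numeric key [4,8]: position i shifts by key[i mod 2].
Undoing it on hzmdiz: h−4=d, z−8=r, m−4=i, d−8=v, i−4=e, z−8=r.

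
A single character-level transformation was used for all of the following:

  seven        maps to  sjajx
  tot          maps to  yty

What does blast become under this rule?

The output letters match the input read backwards, each shifted +5: seven reversed is neves. Read the word backwards and shift each letter +5.
Applying it to blast: reverse → tsalb; then shift: t+5=y, s+5=x, a+5=f, l+5=q, b+5=g.

yxfqg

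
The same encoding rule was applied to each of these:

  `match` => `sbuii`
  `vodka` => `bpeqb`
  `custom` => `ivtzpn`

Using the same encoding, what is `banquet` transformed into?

hbowvfz

Shifts by position in match: pos 0: m→s (+6), pos 1: a→b (+1), pos 2: t→u (+1), pos 3: c→i (+6), pos 4: h→i (+1) — repeating every 3. It's a Vigenère-style cipher with numeric key [6,1,1]: position i shifts by key[i mod 3].
For banquet: b+6=h, a+1=b, n+1=o, q+6=w, u+1=v, e+1=f, t+6=z.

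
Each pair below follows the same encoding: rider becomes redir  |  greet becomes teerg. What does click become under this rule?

kcilc

It's just the letters in reverse order.
On click: reverse → kcilc.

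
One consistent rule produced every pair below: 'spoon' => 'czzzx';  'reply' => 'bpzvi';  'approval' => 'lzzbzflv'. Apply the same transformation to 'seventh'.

cpfpxdr

The rule splits by letter class: vowels +11, consonants +10.
For seventh: s(cons)+10=c, e(vowel)+11=p, v(cons)+10=f, e(vowel)+11=p, n(cons)+10=x, t(cons)+10=d, h(cons)+10=r.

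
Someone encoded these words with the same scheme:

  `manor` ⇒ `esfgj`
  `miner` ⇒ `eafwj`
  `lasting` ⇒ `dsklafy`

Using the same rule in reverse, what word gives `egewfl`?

Compare letters: m→e is +18, a→s is +18, n→f is +18 — a constant shift. This is a Caesar cipher with shift 18.
Undoing it on egewfl: e−18=m, g−18=o, e−18=m, w−18=e, f−18=n, l−18=t.

moment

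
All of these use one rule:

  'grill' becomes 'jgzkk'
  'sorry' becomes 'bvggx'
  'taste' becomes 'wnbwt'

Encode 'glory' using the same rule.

g(6)→j(9) and r(17)→g(6) fit y≡21x+13 (mod 26); the inverse of 21 mod 26 is 5. Each letter's alphabet position (a=0..z=25) is mapped through 21·x+13 mod 26 — an affine cipher.
On glory: g(6)→21·6+13≡9=j; l(11)→21·11+13≡10=k; o(14)→21·14+13≡21=v; r(17)→21·17+13≡6=g; y(24)→21·24+13≡23=x (all mod 26).

jkvgx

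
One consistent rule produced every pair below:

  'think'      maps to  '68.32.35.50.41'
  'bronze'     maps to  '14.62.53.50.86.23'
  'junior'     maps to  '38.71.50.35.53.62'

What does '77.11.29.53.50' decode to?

wagon

With a=1..z=26, the number is 3·pos + 8.
Decoding 77.11.29.53.50: 77→(77−8)÷3=23=w, 11→(11−8)÷3=1=a, 29→(29−8)÷3=7=g, 53→(53−8)÷3=15=o, 50→(50−8)÷3=14=n.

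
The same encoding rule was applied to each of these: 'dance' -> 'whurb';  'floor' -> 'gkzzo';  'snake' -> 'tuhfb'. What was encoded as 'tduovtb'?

sunrise

d(3)→w(22) and a(0)→h(7) fit y≡5x+7 (mod 26); the inverse of 5 mod 26 is 21. Treating letters as 0–25, the rule is x ↦ 5x + 7 (mod 26).
Undoing it on tduovtb: t(19)→21·(19−7)≡18=s; d(3)→21·(3−7)≡20=u; u(20)→21·(20−7)≡13=n; o(14)→21·(14−7)≡17=r; v(21)→21·(21−7)≡8=i; t(19)→21·(19−7)≡18=s; b(1)→21·(1−7)≡4=e (all mod 26).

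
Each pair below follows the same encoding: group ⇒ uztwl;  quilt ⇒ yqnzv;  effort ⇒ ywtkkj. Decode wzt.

our

The output letters match the input read backwards, each shifted +5: group reversed is puorg. Read the word backwards and shift each letter +5.
Decoding wzt: shift back: w−5=r, z−5=u, t−5=o → ruo; then reverse → our.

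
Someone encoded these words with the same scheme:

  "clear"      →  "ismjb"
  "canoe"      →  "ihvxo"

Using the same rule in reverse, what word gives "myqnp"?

In clear: c→i is +6, l→s is +7, e→m is +8, a→j is +9 — the shift increases by 1 each position. The shift increases by 1 at each position, starting from +6: 6, 7, 8, ….
Decoding myqnp: m−6=g, y−7=r, q−8=i, n−9=e, p−10=f.

grief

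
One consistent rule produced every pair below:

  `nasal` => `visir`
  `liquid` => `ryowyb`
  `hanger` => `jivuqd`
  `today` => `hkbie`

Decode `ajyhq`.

Treating letters as 0–25, the rule is x ↦ 15x + 8 (mod 26).
Undoing it on ajyhq: a(0)→7·(0−8)≡22=w; j(9)→7·(9−8)≡7=h; y(24)→7·(24−8)≡8=i; h(7)→7·(7−8)≡19=t; q(16)→7·(16−8)≡4=e (all mod 26).

white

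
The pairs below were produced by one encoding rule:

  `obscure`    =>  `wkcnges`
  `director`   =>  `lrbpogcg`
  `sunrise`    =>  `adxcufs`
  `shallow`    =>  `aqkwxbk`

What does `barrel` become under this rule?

In obscure: o→w is +8, b→k is +9, s→c is +10, c→n is +11 — the shift increases by 1 each position. Letter i (0-indexed) is shifted by i+8, so successive shifts are 8, 9, 10, ….
Applying it to barrel: b+8=j, a+9=j, r+10=b, r+11=c, e+12=q, l+13=y.

jjbcqy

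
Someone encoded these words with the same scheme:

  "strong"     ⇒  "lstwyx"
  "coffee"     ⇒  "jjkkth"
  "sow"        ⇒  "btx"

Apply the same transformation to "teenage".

jlfsjjy

The output letters match the input read backwards, each shifted +5: strong reversed is gnorts. The word is reversed, then every letter is shifted forward by 5.
For teenage: reverse → eganeet; then shift: e+5=j, g+5=l, a+5=f, n+5=s, e+5=j, e+5=j, t+5=y.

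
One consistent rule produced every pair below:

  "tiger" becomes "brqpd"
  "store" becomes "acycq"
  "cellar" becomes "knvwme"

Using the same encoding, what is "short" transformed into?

aqycf

The shift increases by 1 at each position, starting from +8: 8, 9, 10, ….
For short: s+8=a, h+9=q, o+10=y, r+11=c, t+12=f.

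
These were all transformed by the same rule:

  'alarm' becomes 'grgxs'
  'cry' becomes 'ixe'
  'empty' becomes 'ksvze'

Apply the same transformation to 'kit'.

Compare letters: a→g is +6, l→r is +6, a→g is +6 — a constant shift. Every letter moves 6 places later in the alphabet, wrapping around z→a.
On kit: k+6=q, i+6=o, t+6=z.

qoz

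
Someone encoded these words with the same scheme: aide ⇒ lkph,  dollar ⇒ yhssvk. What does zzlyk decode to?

The output letters match the input read backwards, each shifted +7: aide reversed is edia. Two steps: reverse the string, then apply a Caesar shift of +7.
Reversing it on zzlyk: shift back: z−7=s, z−7=s, l−7=e, y−7=r, k−7=d → sserd; then reverse → dress.

dress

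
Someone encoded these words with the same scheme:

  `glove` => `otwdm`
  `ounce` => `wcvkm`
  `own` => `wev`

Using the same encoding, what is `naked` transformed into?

visml

This is a Caesar cipher with shift 8.
For naked: n+8=v, a+8=i, k+8=s, e+8=m, d+8=l.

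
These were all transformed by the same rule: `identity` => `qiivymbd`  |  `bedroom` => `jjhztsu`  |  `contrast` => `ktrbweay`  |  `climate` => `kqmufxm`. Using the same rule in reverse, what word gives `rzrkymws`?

The shifts repeat in a cycle of length 3: positions 0,1,… shift by +8, +5, +4, then the pattern repeats.
Decoding rzrkymws: r−8=j, z−5=u, r−4=n, k−8=c, y−5=t, m−4=i, w−8=o, s−5=n.

junction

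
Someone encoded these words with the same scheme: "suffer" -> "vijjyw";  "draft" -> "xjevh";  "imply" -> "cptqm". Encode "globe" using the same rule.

The output letters match the input read backwards, each shifted +4: suffer reversed is reffus. Read the word backwards and shift each letter +4.
Applying it to globe: reverse → ebolg; then shift: e+4=i, b+4=f, o+4=s, l+4=p, g+4=k.

ifspk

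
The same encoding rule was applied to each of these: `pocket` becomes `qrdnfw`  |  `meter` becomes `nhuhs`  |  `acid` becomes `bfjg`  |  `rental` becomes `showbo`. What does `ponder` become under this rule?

qrogfu

Shifts by position in pocket: pos 0: p→q (+1), pos 1: o→r (+3), pos 2: c→d (+1), pos 3: k→n (+3) — repeating every 2. It's a Vigenère-style cipher with numeric key [1,3]: position i shifts by key[i mod 2].
Applying it to ponder: p+1=q, o+3=r, n+1=o, d+3=g, e+1=f, r+3=u.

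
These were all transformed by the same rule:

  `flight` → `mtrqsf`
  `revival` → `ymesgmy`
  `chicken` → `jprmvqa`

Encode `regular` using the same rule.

In flight: f→m is +7, l→t is +8, i→r is +9, g→q is +10 — the shift increases by 1 each position. Each letter shifts forward by (position + 7), i.e. 7, 8, 9, … — the shift grows by one for each successive letter.
On regular: r+7=y, e+8=m, g+9=p, u+10=e, l+11=w, a+12=m, r+13=e.

ympewme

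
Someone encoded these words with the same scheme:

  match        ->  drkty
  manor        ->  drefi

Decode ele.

Every letter moves 17 places later in the alphabet, wrapping around z→a.
Decoding ele: e−17=n, l−17=u, e−17=n.

nun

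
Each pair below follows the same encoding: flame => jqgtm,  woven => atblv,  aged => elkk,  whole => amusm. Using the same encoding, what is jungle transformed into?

In flame: f→j is +4, l→q is +5, a→g is +6, m→t is +7 — the shift increases by 1 each position. The shift increases by 1 at each position, starting from +4: 4, 5, 6, ….
On jungle: j+4=n, u+5=z, n+6=t, g+7=n, l+8=t, e+9=n.

nztntn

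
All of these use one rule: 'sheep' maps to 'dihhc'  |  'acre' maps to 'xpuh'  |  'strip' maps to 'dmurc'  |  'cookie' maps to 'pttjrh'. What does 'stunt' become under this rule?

s(18)→d(3) and h(7)→i(8) fit y≡9x+23 (mod 26); the inverse of 9 mod 26 is 3. This is an affine cipher: with a=0,…,z=25, each position x becomes (9x+23) mod 26.
For stunt: s(18)→9·18+23≡3=d; t(19)→9·19+23≡12=m; u(20)→9·20+23≡21=v; n(13)→9·13+23≡10=k; t(19)→9·19+23≡12=m (all mod 26).

dmvkm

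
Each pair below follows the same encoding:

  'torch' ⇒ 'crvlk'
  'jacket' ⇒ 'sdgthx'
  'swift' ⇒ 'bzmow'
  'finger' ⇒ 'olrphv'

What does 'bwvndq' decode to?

Shifts by position in torch: pos 0: t→c (+9), pos 1: o→r (+3), pos 2: r→v (+4), pos 3: c→l (+9), pos 4: h→k (+3) — repeating every 3. It's a Vigenère-style cipher with numeric key [9,3,4]: position i shifts by key[i mod 3].
Decoding bwvndq: b−9=s, w−3=t, v−4=r, n−9=e, d−3=a, q−4=m.

stream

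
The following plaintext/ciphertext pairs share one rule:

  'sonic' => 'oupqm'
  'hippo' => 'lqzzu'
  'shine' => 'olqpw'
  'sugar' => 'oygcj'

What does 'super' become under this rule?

s(18)→o(14) and o(14)→u(20) fit y≡5x+2 (mod 26); the inverse of 5 mod 26 is 21. This is an affine cipher: with a=0,…,z=25, each position x becomes (5x+2) mod 26.
For super: s(18)→5·18+2≡14=o; u(20)→5·20+2≡24=y; p(15)→5·15+2≡25=z; e(4)→5·4+2≡22=w; r(17)→5·17+2≡9=j (all mod 26).

oyzwj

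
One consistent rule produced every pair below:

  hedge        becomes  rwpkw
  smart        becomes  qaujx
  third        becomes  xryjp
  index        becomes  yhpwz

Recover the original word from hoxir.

h(7)→r(17) and e(4)→w(22) fit y≡7x+20 (mod 26); the inverse of 7 mod 26 is 15. Treating letters as 0–25, the rule is x ↦ 7x + 20 (mod 26).
Reversing it on hoxir: h(7)→15·(7−20)≡13=n; o(14)→15·(14−20)≡14=o; x(23)→15·(23−20)≡19=t; i(8)→15·(8−20)≡2=c; r(17)→15·(17−20)≡7=h (all mod 26).

notch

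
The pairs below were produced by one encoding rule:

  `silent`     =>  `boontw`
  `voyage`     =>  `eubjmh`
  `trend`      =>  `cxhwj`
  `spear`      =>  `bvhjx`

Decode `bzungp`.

Shifts by position in silent: pos 0: s→b (+9), pos 1: i→o (+6), pos 2: l→o (+3), pos 3: e→n (+9), pos 4: n→t (+6), pos 5: t→w (+3) — repeating every 3. A repeating key of period 3 is used — shifts +9, +6, +3 over and over.
Decoding bzungp: b−9=s, z−6=t, u−3=r, n−9=e, g−6=a, p−3=m.

stream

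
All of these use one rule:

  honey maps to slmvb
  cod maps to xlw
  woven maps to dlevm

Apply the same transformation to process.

Each pair mirrors across the alphabet (h↔s, o↔l, n↔m): positions sum to 25. This is the alphabet-reversal cipher (Atbash): a becomes z, b becomes y, etc.
Applying it to process: p↔k, r↔i, o↔l, c↔x, e↔v, s↔h, s↔h.

kilxvhh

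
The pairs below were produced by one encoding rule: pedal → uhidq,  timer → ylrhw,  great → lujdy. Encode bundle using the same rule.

gxsgqh

Shifts by position in pedal: pos 0: p→u (+5), pos 1: e→h (+3), pos 2: d→i (+5), pos 3: a→d (+3) — repeating every 2. It's a Vigenère-style cipher with numeric key [5,3]: position i shifts by key[i mod 2].
For bundle: b+5=g, u+3=x, n+5=s, d+3=g, l+5=q, e+3=h.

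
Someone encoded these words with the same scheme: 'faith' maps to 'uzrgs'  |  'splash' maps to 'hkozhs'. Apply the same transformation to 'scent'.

Each pair mirrors across the alphabet (f↔u, a↔z, i↔r): positions sum to 25. Letters are reflected about the middle of the alphabet (position → 25−position): Atbash.
On scent: s↔h, c↔x, e↔v, n↔m, t↔g.

hxvmg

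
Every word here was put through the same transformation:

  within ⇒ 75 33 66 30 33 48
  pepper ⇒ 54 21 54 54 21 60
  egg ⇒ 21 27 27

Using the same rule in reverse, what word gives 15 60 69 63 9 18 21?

crusade

w(#23)→75 and i(#9)→33: differences scale by 3, so n = 3·pos + 6. Each letter becomes 3×(its alphabet position, a=1..z=26) + 6.
Reversing it on 15 60 69 63 9 18 21: 15→(15−6)÷3=3=c, 60→(60−6)÷3=18=r, 69→(69−6)÷3=21=u, 63→(63−6)÷3=19=s, 9→(9−6)÷3=1=a, 18→(18−6)÷3=4=d, 21→(21−6)÷3=5=e.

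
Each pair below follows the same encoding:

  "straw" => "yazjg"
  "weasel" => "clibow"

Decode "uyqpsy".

In straw: s→y is +6, t→a is +7, r→z is +8, a→j is +9 — the shift increases by 1 each position. Letter i (0-indexed) is shifted by i+6, so successive shifts are 6, 7, 8, ….
Reversing it on uyqpsy: u−6=o, y−7=r, q−8=i, p−9=g, s−10=i, y−11=n.

origin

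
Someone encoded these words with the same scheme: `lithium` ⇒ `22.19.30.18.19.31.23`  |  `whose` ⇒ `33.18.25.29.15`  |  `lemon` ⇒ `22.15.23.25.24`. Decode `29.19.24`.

l is letter #12 and maps to 22: an offset of 10. The number is (letter's place in the alphabet, a=1) + 10.
Reversing it on 29.19.24: 29→(29−10)÷1=19=s, 19→(19−10)÷1=9=i, 24→(24−10)÷1=14=n.

sin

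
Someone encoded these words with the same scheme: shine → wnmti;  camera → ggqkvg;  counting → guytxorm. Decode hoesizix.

diameter

Shifts by position in shine: pos 0: s→w (+4), pos 1: h→n (+6), pos 2: i→m (+4), pos 3: n→t (+6) — repeating every 2. The shifts repeat in a cycle of length 2: positions 0,1,… shift by +4, +6, then the pattern repeats.
Decoding hoesizix: h−4=d, o−6=i, e−4=a, s−6=m, i−4=e, z−6=t, i−4=e, x−6=r.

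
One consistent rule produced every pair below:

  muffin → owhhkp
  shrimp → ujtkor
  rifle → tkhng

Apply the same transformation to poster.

Compare letters: m→o is +2, u→w is +2, f→h is +2 — a constant shift. Every letter moves 2 places later in the alphabet, wrapping around z→a.
For poster: p+2=r, o+2=q, s+2=u, t+2=v, e+2=g, r+2=t.

rquvgt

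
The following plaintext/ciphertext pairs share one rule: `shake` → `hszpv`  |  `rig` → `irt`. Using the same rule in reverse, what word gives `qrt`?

jig

Each pair mirrors across the alphabet (s↔h, h↔s, a↔z): positions sum to 25. Each letter is replaced by its mirror in the alphabet: a↔z, b↔y, c↔x, and so on (the Atbash cipher).
Undoing it on qrt: q↔j, r↔i, t↔g.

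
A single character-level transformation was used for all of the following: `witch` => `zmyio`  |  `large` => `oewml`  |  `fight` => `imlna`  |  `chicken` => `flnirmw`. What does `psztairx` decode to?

In witch: w→z is +3, i→m is +4, t→y is +5, c→i is +6 — the shift increases by 1 each position. Letter i (0-indexed) is shifted by i+3, so successive shifts are 3, 4, 5, ….
Undoing it on psztairx: p−3=m, s−4=o, z−5=u, t−6=n, a−7=t, i−8=a, r−9=i, x−10=n.

mountain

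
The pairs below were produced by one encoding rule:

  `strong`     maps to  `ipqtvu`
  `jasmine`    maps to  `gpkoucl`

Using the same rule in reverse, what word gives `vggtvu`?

The output letters match the input read backwards, each shifted +2: strong reversed is gnorts. Two steps: reverse the string, then apply a Caesar shift of +2.
Decoding vggtvu: shift back: v−2=t, g−2=e, g−2=e, t−2=r, v−2=t, u−2=s → teerts; then reverse → street.

street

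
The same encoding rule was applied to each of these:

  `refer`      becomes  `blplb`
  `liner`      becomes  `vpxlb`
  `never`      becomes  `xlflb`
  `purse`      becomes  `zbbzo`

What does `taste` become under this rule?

dhcao

Shifts by position in refer: pos 0: r→b (+10), pos 1: e→l (+7), pos 2: f→p (+10), pos 3: e→l (+7) — repeating every 2. The shifts repeat in a cycle of length 2: positions 0,1,… shift by +10, +7, then the pattern repeats.
On taste: t+10=d, a+7=h, s+10=c, t+7=a, e+10=o.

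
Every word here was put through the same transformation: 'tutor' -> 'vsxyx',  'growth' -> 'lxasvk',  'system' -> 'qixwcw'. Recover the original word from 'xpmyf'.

built

The output letters match the input read backwards, each shifted +4: tutor reversed is rotut. The word is reversed, then every letter is shifted forward by 4.
Undoing it on xpmyf: shift back: x−4=t, p−4=l, m−4=i, y−4=u, f−4=b → tliub; then reverse → built.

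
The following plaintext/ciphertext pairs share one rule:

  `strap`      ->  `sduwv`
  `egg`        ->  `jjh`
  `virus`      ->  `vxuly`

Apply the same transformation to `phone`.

The output letters match the input read backwards, each shifted +3: strap reversed is parts. The word is reversed, then every letter is shifted forward by 3.
Applying it to phone: reverse → enohp; then shift: e+3=h, n+3=q, o+3=r, h+3=k, p+3=s.

hqrks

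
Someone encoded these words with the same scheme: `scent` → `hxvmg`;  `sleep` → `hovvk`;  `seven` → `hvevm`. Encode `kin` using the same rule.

Each pair mirrors across the alphabet (s↔h, c↔x, e↔v): positions sum to 25. This is the alphabet-reversal cipher (Atbash): a becomes z, b becomes y, etc.
On kin: k↔p, i↔r, n↔m.

prm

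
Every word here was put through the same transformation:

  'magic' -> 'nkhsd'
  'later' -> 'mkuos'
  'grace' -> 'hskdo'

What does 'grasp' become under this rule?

hsktq

Vowels shift forward by 10 and consonants shift forward by 1.
Applying it to grasp: g(cons)+1=h, r(cons)+1=s, a(vowel)+10=k, s(cons)+1=t, p(cons)+1=q.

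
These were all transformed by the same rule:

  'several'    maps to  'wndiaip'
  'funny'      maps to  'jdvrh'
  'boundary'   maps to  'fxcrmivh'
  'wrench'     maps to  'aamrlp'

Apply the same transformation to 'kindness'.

orvhwmwb

Shifts by position in several: pos 0: s→w (+4), pos 1: e→n (+9), pos 2: v→d (+8), pos 3: e→i (+4), pos 4: r→a (+9), pos 5: a→i (+8) — repeating every 3. A repeating key of period 3 is used — shifts +4, +9, +8 over and over.
Applying it to kindness: k+4=o, i+9=r, n+8=v, d+4=h, n+9=w, e+8=m, s+4=w, s+9=b.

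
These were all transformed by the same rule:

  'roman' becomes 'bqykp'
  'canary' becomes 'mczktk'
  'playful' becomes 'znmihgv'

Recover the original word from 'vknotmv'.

Shifts by position in roman: pos 0: r→b (+10), pos 1: o→q (+2), pos 2: m→y (+12), pos 3: a→k (+10), pos 4: n→p (+2) — repeating every 3. It's a Vigenère-style cipher with numeric key [10,2,12]: position i shifts by key[i mod 3].
Decoding vknotmv: v−10=l, k−2=i, n−12=b, o−10=e, t−2=r, m−12=a, v−10=l.

liberal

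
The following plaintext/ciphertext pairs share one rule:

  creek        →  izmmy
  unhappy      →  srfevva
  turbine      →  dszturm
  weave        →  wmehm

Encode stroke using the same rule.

odzgym

This is an affine cipher: with a=0,…,z=25, each position x becomes (15x+4) mod 26.
For stroke: s(18)→15·18+4≡14=o; t(19)→15·19+4≡3=d; r(17)→15·17+4≡25=z; o(14)→15·14+4≡6=g; k(10)→15·10+4≡24=y; e(4)→15·4+4≡12=m (all mod 26).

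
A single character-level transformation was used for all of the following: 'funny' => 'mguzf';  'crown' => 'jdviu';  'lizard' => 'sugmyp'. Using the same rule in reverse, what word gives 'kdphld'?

Shifts by position in funny: pos 0: f→m (+7), pos 1: u→g (+12), pos 2: n→u (+7), pos 3: n→z (+12) — repeating every 2. It's a Vigenère-style cipher with numeric key [7,12]: position i shifts by key[i mod 2].
Decoding kdphld: k−7=d, d−12=r, p−7=i, h−12=v, l−7=e, d−12=r.

driver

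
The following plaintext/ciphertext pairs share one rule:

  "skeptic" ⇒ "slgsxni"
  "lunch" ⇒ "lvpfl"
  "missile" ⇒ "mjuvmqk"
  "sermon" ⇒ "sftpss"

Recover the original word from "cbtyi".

carve

In skeptic: s→s is +0, k→l is +1, e→g is +2, p→s is +3 — the shift increases by 1 each position. Letter i (0-indexed) is shifted by i+0, so successive shifts are 0, 1, 2, ….
Undoing it on cbtyi: c−0=c, b−1=a, t−2=r, y−3=v, i−4=e.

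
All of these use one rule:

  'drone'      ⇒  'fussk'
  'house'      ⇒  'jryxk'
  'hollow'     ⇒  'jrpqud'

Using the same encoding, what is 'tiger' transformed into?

vlkjx

In drone: d→f is +2, r→u is +3, o→s is +4, n→s is +5 — the shift increases by 1 each position. Each letter shifts forward by (position + 2), i.e. 2, 3, 4, … — the shift grows by one for each successive letter.
On tiger: t+2=v, i+3=l, g+4=k, e+5=j, r+6=x.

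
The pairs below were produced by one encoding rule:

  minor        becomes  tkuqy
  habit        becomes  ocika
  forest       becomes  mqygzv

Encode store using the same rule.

Shifts by position in minor: pos 0: m→t (+7), pos 1: i→k (+2), pos 2: n→u (+7), pos 3: o→q (+2) — repeating every 2. It's a Vigenère-style cipher with numeric key [7,2]: position i shifts by key[i mod 2].
On store: s+7=z, t+2=v, o+7=v, r+2=t, e+7=l.

zvvtl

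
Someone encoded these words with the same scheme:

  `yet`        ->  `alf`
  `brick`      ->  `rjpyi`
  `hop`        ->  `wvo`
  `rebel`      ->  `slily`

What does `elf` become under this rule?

The output letters match the input read backwards, each shifted +7: yet reversed is tey. Read the word backwards and shift each letter +7.
Applying it to elf: reverse → fle; then shift: f+7=m, l+7=s, e+7=l.

msl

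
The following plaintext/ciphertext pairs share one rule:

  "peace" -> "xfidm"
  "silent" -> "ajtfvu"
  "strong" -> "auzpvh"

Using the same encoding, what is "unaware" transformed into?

coixism

Shifts by position in peace: pos 0: p→x (+8), pos 1: e→f (+1), pos 2: a→i (+8), pos 3: c→d (+1) — repeating every 2. It's a Vigenère-style cipher with numeric key [8,1]: position i shifts by key[i mod 2].
On unaware: u+8=c, n+1=o, a+8=i, w+1=x, a+8=i, r+1=s, e+8=m.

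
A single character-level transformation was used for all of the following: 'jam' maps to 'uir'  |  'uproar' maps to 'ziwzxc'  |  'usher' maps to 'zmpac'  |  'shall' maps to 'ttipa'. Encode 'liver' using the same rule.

zmdqt

The output letters match the input read backwards, each shifted +8: jam reversed is maj. Read the word backwards and shift each letter +8.
For liver: reverse → revil; then shift: r+8=z, e+8=m, v+8=d, i+8=q, l+8=t.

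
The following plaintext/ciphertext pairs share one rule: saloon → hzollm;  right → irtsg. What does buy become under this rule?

yfb

Each pair mirrors across the alphabet (s↔h, a↔z, l↔o): positions sum to 25. Each letter is replaced by its mirror in the alphabet: a↔z, b↔y, c↔x, and so on (the Atbash cipher).
For buy: b↔y, u↔f, y↔b.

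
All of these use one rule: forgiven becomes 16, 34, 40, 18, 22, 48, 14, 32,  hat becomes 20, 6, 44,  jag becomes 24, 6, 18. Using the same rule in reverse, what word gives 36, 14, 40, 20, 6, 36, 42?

The formula is n = 2×(alphabet index, a=1) + 4.
Undoing it on 36, 14, 40, 20, 6, 36, 42: 36→(36−4)÷2=16=p, 14→(14−4)÷2=5=e, 40→(40−4)÷2=18=r, 20→(20−4)÷2=8=h, 6→(6−4)÷2=1=a, 36→(36−4)÷2=16=p, 42→(42−4)÷2=19=s.

perhaps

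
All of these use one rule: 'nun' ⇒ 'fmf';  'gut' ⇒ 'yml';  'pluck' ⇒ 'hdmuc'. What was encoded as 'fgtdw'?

noble

It's a constant shift of +18 (ROT18).
Reversing it on fgtdw: f−18=n, g−18=o, t−18=b, d−18=l, w−18=e.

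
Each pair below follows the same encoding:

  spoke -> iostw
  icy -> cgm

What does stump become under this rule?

The output letters match the input read backwards, each shifted +4: spoke reversed is ekops. The word is reversed, then every letter is shifted forward by 4.
Applying it to stump: reverse → pmuts; then shift: p+4=t, m+4=q, u+4=y, t+4=x, s+4=w.

tqyxw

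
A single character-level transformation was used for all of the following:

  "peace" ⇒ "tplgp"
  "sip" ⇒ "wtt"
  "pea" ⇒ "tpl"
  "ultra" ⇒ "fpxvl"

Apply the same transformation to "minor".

The shift depends on letter class: consonant p→t is +4, but vowel e→p is +11. Two shifts are in play — +11 for a/e/i/o/u, +4 for every other letter.
For minor: m(cons)+4=q, i(vowel)+11=t, n(cons)+4=r, o(vowel)+11=z, r(cons)+4=v.

qtrzv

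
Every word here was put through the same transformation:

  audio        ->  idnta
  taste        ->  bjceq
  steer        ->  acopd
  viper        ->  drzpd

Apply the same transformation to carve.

In audio: a→i is +8, u→d is +9, d→n is +10, i→t is +11 — the shift increases by 1 each position. Each letter shifts forward by (position + 8), i.e. 8, 9, 10, … — the shift grows by one for each successive letter.
On carve: c+8=k, a+9=j, r+10=b, v+11=g, e+12=q.

kjbgq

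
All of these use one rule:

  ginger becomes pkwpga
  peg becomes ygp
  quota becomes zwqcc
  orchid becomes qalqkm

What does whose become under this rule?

fqqbg

The shift depends on letter class: consonant g→p is +9, but vowel i→k is +2. Two shifts are in play — +2 for a/e/i/o/u, +9 for every other letter.
For whose: w(cons)+9=f, h(cons)+9=q, o(vowel)+2=q, s(cons)+9=b, e(vowel)+2=g.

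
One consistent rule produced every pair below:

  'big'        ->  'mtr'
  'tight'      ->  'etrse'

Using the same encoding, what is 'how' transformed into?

Compare letters: b→m is +11, i→t is +11, g→r is +11 — a constant shift. This is a Caesar cipher with shift 11.
For how: h+11=s, o+11=z, w+11=h.

szh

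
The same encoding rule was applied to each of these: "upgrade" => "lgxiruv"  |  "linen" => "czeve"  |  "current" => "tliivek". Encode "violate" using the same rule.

mzfcrkv

It's a constant shift of +17 (ROT17).
On violate: v+17=m, i+17=z, o+17=f, l+17=c, a+17=r, t+17=k, e+17=v.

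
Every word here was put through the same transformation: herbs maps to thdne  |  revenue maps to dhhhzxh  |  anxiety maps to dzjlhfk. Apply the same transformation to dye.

pkh

The shift depends on letter class: consonant h→t is +12, but vowel e→h is +3. The rule splits by letter class: vowels +3, consonants +12.
For dye: d(cons)+12=p, y(cons)+12=k, e(vowel)+3=h.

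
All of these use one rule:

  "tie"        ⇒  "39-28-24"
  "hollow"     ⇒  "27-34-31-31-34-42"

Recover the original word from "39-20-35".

t is letter #20 and maps to 39: an offset of 19. The number is (letter's place in the alphabet, a=1) + 19.
Decoding 39-20-35: 39→(39−19)÷1=20=t, 20→(20−19)÷1=1=a, 35→(35−19)÷1=16=p.

tap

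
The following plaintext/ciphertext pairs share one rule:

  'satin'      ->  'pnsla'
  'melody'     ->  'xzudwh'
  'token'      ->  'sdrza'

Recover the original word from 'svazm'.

tuner

s(18)→p(15) and a(0)→n(13) fit y≡3x+13 (mod 26); the inverse of 3 mod 26 is 9. This is an affine cipher: with a=0,…,z=25, each position x becomes (3x+13) mod 26.
Undoing it on svazm: s(18)→9·(18−13)≡19=t; v(21)→9·(21−13)≡20=u; a(0)→9·(0−13)≡13=n; z(25)→9·(25−13)≡4=e; m(12)→9·(12−13)≡17=r (all mod 26).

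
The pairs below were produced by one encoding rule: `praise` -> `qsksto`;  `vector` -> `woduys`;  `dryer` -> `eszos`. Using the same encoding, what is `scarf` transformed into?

tdksg

Vowels shift forward by 10 and consonants shift forward by 1.
On scarf: s(cons)+1=t, c(cons)+1=d, a(vowel)+10=k, r(cons)+1=s, f(cons)+1=g.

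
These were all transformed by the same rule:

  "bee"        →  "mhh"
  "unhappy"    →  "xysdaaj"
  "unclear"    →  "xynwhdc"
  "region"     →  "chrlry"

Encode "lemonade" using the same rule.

whxrydoh

The rule splits by letter class: vowels +3, consonants +11.
Applying it to lemonade: l(cons)+11=w, e(vowel)+3=h, m(cons)+11=x, o(vowel)+3=r, n(cons)+11=y, a(vowel)+3=d, d(cons)+11=o, e(vowel)+3=h.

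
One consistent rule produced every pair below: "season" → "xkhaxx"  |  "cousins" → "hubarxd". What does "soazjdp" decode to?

nitrate

In season: s→x is +5, e→k is +6, a→h is +7, s→a is +8 — the shift increases by 1 each position. The shift increases by 1 at each position, starting from +5: 5, 6, 7, ….
Undoing it on soazjdp: s−5=n, o−6=i, a−7=t, z−8=r, j−9=a, d−10=t, p−11=e.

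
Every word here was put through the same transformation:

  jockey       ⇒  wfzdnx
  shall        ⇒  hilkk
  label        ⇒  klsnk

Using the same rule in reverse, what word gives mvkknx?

pulley

j(9)→w(22) and o(14)→f(5) fit y≡7x+11 (mod 26); the inverse of 7 mod 26 is 15. This is an affine cipher: with a=0,…,z=25, each position x becomes (7x+11) mod 26.
Undoing it on mvkknx: m(12)→15·(12−11)≡15=p; v(21)→15·(21−11)≡20=u; k(10)→15·(10−11)≡11=l; k(10)→15·(10−11)≡11=l; n(13)→15·(13−11)≡4=e; x(23)→15·(23−11)≡24=y (all mod 26).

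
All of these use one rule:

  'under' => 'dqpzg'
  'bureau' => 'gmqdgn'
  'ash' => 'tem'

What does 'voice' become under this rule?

The output letters match the input read backwards, each shifted +12: under reversed is rednu. Read the word backwards and shift each letter +12.
Applying it to voice: reverse → eciov; then shift: e+12=q, c+12=o, i+12=u, o+12=a, v+12=h.

qouah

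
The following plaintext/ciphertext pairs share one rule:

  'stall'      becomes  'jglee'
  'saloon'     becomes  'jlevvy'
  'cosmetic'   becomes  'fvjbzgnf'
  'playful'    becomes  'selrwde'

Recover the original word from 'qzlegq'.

s(18)→j(9) and t(19)→g(6) fit y≡23x+11 (mod 26); the inverse of 23 mod 26 is 17. Each letter's alphabet position (a=0..z=25) is mapped through 23·x+11 mod 26 — an affine cipher.
Undoing it on qzlegq: q(16)→17·(16−11)≡7=h; z(25)→17·(25−11)≡4=e; l(11)→17·(11−11)≡0=a; e(4)→17·(4−11)≡11=l; g(6)→17·(6−11)≡19=t; q(16)→17·(16−11)≡7=h (all mod 26).

health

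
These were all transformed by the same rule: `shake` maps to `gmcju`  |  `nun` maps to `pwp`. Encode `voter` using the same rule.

tgvqx

The output letters match the input read backwards, each shifted +2: shake reversed is ekahs. Two steps: reverse the string, then apply a Caesar shift of +2.
For voter: reverse → retov; then shift: r+2=t, e+2=g, t+2=v, o+2=q, v+2=x.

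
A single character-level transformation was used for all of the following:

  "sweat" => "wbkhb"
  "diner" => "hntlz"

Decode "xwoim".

tribe

Each letter shifts forward by (position + 4), i.e. 4, 5, 6, … — the shift grows by one for each successive letter.
Reversing it on xwoim: x−4=t, w−5=r, o−6=i, i−7=b, m−8=e.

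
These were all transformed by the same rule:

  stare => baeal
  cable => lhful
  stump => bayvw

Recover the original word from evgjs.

vocal

Shifts by position in stare: pos 0: s→b (+9), pos 1: t→a (+7), pos 2: a→e (+4), pos 3: r→a (+9), pos 4: e→l (+7) — repeating every 3. It's a Vigenère-style cipher with numeric key [9,7,4]: position i shifts by key[i mod 3].
Reversing it on evgjs: e−9=v, v−7=o, g−4=c, j−9=a, s−7=l.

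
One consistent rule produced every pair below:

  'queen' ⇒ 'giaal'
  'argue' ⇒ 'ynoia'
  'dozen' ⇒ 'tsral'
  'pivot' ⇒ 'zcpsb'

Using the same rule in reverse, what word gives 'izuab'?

upset

q(16)→g(6) and u(20)→i(8) fit y≡7x+24 (mod 26); the inverse of 7 mod 26 is 15. This is an affine cipher: with a=0,…,z=25, each position x becomes (7x+24) mod 26.
Reversing it on izuab: i(8)→15·(8−24)≡20=u; z(25)→15·(25−24)≡15=p; u(20)→15·(20−24)≡18=s; a(0)→15·(0−24)≡4=e; b(1)→15·(1−24)≡19=t (all mod 26).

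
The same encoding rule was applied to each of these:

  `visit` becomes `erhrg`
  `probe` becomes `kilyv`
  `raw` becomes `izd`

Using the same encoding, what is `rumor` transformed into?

This is the alphabet-reversal cipher (Atbash): a becomes z, b becomes y, etc.
On rumor: r↔i, u↔f, m↔n, o↔l, r↔i.

ifnli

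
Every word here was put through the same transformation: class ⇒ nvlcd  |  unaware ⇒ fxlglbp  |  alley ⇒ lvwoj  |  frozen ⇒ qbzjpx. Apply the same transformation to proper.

Shifts by position in class: pos 0: c→n (+11), pos 1: l→v (+10), pos 2: a→l (+11), pos 3: s→c (+10) — repeating every 2. A repeating key of period 2 is used — shifts +11, +10 over and over.
For proper: p+11=a, r+10=b, o+11=z, p+10=z, e+11=p, r+10=b.

abzzpb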